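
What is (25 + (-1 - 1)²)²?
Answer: 841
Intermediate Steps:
(25 + (-1 - 1)²)² = (25 + (-2)²)² = (25 + 4)² = 29² = 841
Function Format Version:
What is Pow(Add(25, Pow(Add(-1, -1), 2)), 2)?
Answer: 841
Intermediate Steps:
Pow(Add(25, Pow(Add(-1, -1), 2)), 2) = Pow(Add(25, Pow(-2, 2)), 2) = Pow(Add(25, 4), 2) = Pow(29, 2) = 841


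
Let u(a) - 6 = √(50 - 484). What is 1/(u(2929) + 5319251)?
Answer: 5319257/28294495032483 - I*√434/28294495032483 ≈ 1.88e-7 - 7.3628e-13*I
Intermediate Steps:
u(a) = 6 + I*√434 (u(a) = 6 + √(50 - 484) = 6 + √(-434) = 6 + I*√434)
1/(u(2929) + 5319251) = 1/((6 + I*√434) + 5319251) = 1/(5319257 + I*√434)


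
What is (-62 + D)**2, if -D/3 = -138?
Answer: 123904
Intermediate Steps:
D = 414 (D = -3*(-138) = 414)
(-62 + D)**2 = (-62 + 414)**2 = 352**2 = 123904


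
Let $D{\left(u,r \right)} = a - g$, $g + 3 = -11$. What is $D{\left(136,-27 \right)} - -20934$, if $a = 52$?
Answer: $21000$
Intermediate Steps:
$g = -14$ ($g = -3 - 11 = -14$)
$D{\left(u,r \right)} = 66$ ($D{\left(u,r \right)} = 52 - -14 = 52 + 14 = 66$)
$D{\left(136,-27 \right)} - -20934 = 66 - -20934 = 66 + 20934 = 21000$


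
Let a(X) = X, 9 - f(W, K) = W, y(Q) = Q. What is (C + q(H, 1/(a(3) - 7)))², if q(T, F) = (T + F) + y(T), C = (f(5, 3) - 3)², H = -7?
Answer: 2809/16 ≈ 175.56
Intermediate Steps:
f(W, K) = 9 - W
C = 1 (C = ((9 - 1*5) - 3)² = ((9 - 5) - 3)² = (4 - 3)² = 1² = 1)
q(T, F) = F + 2*T (q(T, F) = (T + F) + T = (F + T) + T = F + 2*T)
(C + q(H, 1/(a(3) - 7)))² = (1 + (1/(3 - 7) + 2*(-7)))² = (1 + (1/(-4) - 14))² = (1 + (-¼ - 14))² = (1 - 57/4)² = (-53/4)² = 2809/16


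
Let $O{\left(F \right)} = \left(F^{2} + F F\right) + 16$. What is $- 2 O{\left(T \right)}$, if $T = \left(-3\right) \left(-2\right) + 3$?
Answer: $-356$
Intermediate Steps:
$T = 9$ ($T = 6 + 3 = 9$)
$O{\left(F \right)} = 16 + 2 F^{2}$ ($O{\left(F \right)} = \left(F^{2} + F^{2}\right) + 16 = 2 F^{2} + 16 = 16 + 2 F^{2}$)
$- 2 O{\left(T \right)} = - 2 \left(16 + 2 \cdot 9^{2}\right) = - 2 \left(16 + 2 \cdot 81\right) = - 2 \left(16 + 162\right) = \left(-2\right) 178 = -356$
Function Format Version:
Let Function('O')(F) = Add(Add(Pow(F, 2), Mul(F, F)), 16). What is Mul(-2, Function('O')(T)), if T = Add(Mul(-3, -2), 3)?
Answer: -356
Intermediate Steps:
T = 9 (T = Add(6, 3) = 9)
Function('O')(F) = Add(16, Mul(2, Pow(F, 2))) (Function('O')(F) = Add(Add(Pow(F, 2), Pow(F, 2)), 16) = Add(Mul(2, Pow(F, 2)), 16) = Add(16, Mul(2, Pow(F, 2))))
Mul(-2, Function('O')(T)) = Mul(-2, Add(16, Mul(2, Pow(9, 2)))) = Mul(-2, Add(16, Mul(2, 81))) = Mul(-2, Add(16, 162)) = Mul(-2, 178) = -356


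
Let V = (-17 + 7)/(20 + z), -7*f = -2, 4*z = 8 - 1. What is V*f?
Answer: -80/609 ≈ -0.13136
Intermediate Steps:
z = 7/4 (z = (8 - 1)/4 = (¼)*7 = 7/4 ≈ 1.7500)
f = 2/7 (f = -⅐*(-2) = 2/7 ≈ 0.28571)
V = -40/87 (V = (-17 + 7)/(20 + 7/4) = -10/87/4 = -10*4/87 = -40/87 ≈ -0.45977)
V*f = -40/87*2/7 = -80/609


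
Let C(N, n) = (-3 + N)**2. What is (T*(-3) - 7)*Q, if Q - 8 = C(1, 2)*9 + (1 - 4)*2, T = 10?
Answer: -1406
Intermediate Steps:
Q = 38 (Q = 8 + ((-3 + 1)**2*9 + (1 - 4)*2) = 8 + ((-2)**2*9 - 3*2) = 8 + (4*9 - 6) = 8 + (36 - 6) = 8 + 30 = 38)
(T*(-3) - 7)*Q = (10*(-3) - 7)*38 = (-30 - 7)*38 = -37*38 = -1406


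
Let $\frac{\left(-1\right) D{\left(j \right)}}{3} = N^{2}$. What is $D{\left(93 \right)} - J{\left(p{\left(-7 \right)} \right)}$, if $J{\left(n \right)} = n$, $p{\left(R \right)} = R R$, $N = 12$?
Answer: $-481$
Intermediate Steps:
$p{\left(R \right)} = R^{2}$
$D{\left(j \right)} = -432$ ($D{\left(j \right)} = - 3 \cdot 12^{2} = \left(-3\right) 144 = -432$)
$D{\left(93 \right)} - J{\left(p{\left(-7 \right)} \right)} = -432 - \left(-7\right)^{2} = -432 - 49 = -481$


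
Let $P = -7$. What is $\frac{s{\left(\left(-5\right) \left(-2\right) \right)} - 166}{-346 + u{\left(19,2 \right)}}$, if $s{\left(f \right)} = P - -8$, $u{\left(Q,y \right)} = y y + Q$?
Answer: $\frac{165}{323} \approx 0.51084$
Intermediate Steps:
$u{\left(Q,y \right)} = Q + y^{2}$ ($u{\left(Q,y \right)} = y^{2} + Q = Q + y^{2}$)
$s{\left(f \right)} = 1$ ($s{\left(f \right)} = -7 - -8 = -7 + 8 = 1$)
$\frac{s{\left(\left(-5\right) \left(-2\right) \right)} - 166}{-346 + u{\left(19,2 \right)}} = \frac{1 - 166}{-346 + \left(19 + 2^{2}\right)} = - \frac{165}{-346 + \left(19 + 4\right)} = - \frac{165}{-346 + 23} = - \frac{165}{-323} = \left(-165\right) \left(- \frac{1}{323}\right) = \frac{165}{323}$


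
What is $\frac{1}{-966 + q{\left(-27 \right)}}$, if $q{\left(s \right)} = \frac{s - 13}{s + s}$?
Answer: $- \frac{27}{26062} \approx -0.001036$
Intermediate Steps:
$q{\left(s \right)} = \frac{-13 + s}{2 s}$
$\frac{1}{-966 + q{\left(-27 \right)}} = \frac{1}{-966 + \frac{-13 - 27}{2 \left(-27\right)}} = \frac{1}{-966 + \frac{1}{2} \left(- \frac{1}{27}\right) \left(-40\right)} = \frac{1}{-966 + \frac{20}{27}} = \frac{1}{- \frac{26062}{27}} = - \frac{27}{26062}$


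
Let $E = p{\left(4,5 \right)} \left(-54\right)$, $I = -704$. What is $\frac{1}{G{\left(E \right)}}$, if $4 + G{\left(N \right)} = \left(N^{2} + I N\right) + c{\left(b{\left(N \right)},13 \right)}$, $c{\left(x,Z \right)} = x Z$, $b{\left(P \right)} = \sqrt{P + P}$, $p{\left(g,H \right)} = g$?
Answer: $\frac{49679}{9872030416} - \frac{39 i \sqrt{3}}{9872030416} \approx 5.0323 \cdot 10^{-6} - 6.8426 \cdot 10^{-9} i$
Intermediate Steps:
$b{\left(P \right)} = \sqrt{2} \sqrt{P}$ ($b{\left(P \right)} = \sqrt{2 P} = \sqrt{2} \sqrt{P}$)
$E = -216$ ($E = 4 \left(-54\right) = -216$)
$c{\left(x,Z \right)} = Z x$
$G{\left(N \right)} = -4 + N^{2} - 704 N + 13 \sqrt{2} \sqrt{N}$ ($G{\left(N \right)} = -4 + \left(\left(N^{2} - 704 N\right) + 13 \sqrt{2} \sqrt{N}\right) = -4 + \left(N^{2} - 704 N + 13 \sqrt{2} \sqrt{N}\right) = -4 + N^{2} - 704 N + 13 \sqrt{2} \sqrt{N}$)
$\frac{1}{G{\left(E \right)}} = \frac{1}{-4 + \left(-216\right)^{2} - -152064 + 13 \sqrt{2} \sqrt{-216}} = \frac{1}{-4 + 46656 + 152064 + 13 \sqrt{2} \cdot 6 i \sqrt{6}} = \frac{1}{-4 + 46656 + 152064 + 156 i \sqrt{3}} = \frac{1}{198716 + 156 i \sqrt{3}}$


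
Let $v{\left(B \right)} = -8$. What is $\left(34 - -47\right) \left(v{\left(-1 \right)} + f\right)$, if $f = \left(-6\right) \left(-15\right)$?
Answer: $6642$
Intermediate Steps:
$f = 90$
$\left(34 - -47\right) \left(v{\left(-1 \right)} + f\right) = \left(34 - -47\right) \left(-8 + 90\right) = \left(34 + 47\right) 82 = 81 \cdot 82 = 6642$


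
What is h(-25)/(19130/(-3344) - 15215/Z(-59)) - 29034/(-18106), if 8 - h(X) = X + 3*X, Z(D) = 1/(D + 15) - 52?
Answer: 19673530750287/9935149985255 ≈ 1.9802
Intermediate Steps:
Z(D) = -52 + 1/(15 + D) (Z(D) = 1/(15 + D) - 52 = -52 + 1/(15 + D))
h(X) = 8 - 4*X (h(X) = 8 - (X + 3*X) = 8 - 4*X)
h(-25)/(19130/(-3344) - 15215/Z(-59)) - 29034/(-18106) = (8 - 4*(-25))/(19130/(-3344) - 15215*(15 - 59)/(-779 - 52*(-59))) - 29034/(-18106) = (8 + 100)/(19130*(-1/3344) - 15215*(-44/(-779 + 3068))) - 29034*(-1/18106) = 108/(-9565/1672 - 15215/((-1/44*2289))) + 14517/9053 = 108/(-9565/1672 - 15215/(-2289/44)) + 14517/9053 = 108/(-9565/1672 - 15215*(-44/2289)) + 14517/9053 = 108/(-9565/1672 + 669460/2289) + 14517/9053 = 108/(1097442835/3827208) + 14517/9053 = 108*(3827208/1097442835) + 14517/9053 = 413338464/1097442835 + 14517/9053 = 19673530750287/9935149985255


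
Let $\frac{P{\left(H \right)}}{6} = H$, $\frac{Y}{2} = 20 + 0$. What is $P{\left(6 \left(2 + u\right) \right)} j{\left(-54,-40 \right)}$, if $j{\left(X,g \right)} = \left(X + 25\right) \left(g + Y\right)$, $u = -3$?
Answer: $0$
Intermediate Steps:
$Y = 40$ ($Y = 2 \left(20 + 0\right) = 2 \cdot 20 = 40$)
$P{\left(H \right)} = 6 H$
$j{\left(X,g \right)} = \left(25 + X\right) \left(40 + g\right)$ ($j{\left(X,g \right)} = \left(X + 25\right) \left(g + 40\right) = \left(25 + X\right) \left(40 + g\right)$)
$P{\left(6 \left(2 + u\right) \right)} j{\left(-54,-40 \right)} = 6 \cdot 6 \left(2 - 3\right) \left(1000 + 25 \left(-40\right) + 40 \left(-54\right) - -2160\right) = 6 \cdot 6 \left(-1\right) \left(1000 - 1000 - 2160 + 2160\right) = 6 \left(-6\right) 0 = \left(-36\right) 0 = 0$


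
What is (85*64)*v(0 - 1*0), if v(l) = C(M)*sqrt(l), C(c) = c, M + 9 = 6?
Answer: 0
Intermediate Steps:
M = -3 (M = -9 + 6 = -3)
v(l) = -3*sqrt(l)
(85*64)*v(0 - 1*0) = (85*64)*(-3*sqrt(0 - 1*0)) = 5440*(-3*sqrt(0 + 0)) = 5440*(-3*sqrt(0)) = 5440*(-3*0) = 5440*0 = 0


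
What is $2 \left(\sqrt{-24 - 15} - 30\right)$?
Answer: $-60 + 2 i \sqrt{39} \approx -60.0 + 12.49 i$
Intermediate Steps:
$2 \left(\sqrt{-24 - 15} - 30\right) = 2 \left(\sqrt{-39} - 30\right) = 2 \left(i \sqrt{39} - 30\right) = 2 \left(-30 + i \sqrt{39}\right) = -60 + 2 i \sqrt{39}$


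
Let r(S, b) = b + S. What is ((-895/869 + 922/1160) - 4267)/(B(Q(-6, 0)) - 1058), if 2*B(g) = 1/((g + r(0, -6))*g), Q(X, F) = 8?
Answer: 17206174648/4265899275 ≈ 4.0334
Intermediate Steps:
r(S, b) = S + b
B(g) = 1/(2*g*(-6 + g)) (B(g) = (1/((g + (0 - 6))*g))/2 = (1/((g - 6)*g))/2 = (1/((-6 + g)*g))/2 = (1/(g*(-6 + g)))/2 = 1/(2*g*(-6 + g)))
((-895/869 + 922/1160) - 4267)/(B(Q(-6, 0)) - 1058) = ((-895/869 + 922/1160) - 4267)/((1/2)/(8*(-6 + 8)) - 1058) = ((-895*1/869 + 922*(1/1160)) - 4267)/((1/2)*(1/8)/2 - 1058) = ((-895/869 + 461/580) - 4267)/((1/2)*(1/8)*(1/2) - 1058) = (-118491/504020 - 4267)/(1/32 - 1058) = -2150771831/(504020*(-33855/32)) = -2150771831/504020*(-32/33855) = 17206174648/4265899275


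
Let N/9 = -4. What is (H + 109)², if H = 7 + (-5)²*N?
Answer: 614656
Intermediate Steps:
N = -36 (N = 9*(-4) = -36)
H = -893 (H = 7 + (-5)²*(-36) = 7 + 25*(-36) = 7 - 900 = -893)
(H + 109)² = (-893 + 109)² = (-784)² = 614656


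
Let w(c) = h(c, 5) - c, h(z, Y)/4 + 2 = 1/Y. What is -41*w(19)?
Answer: 5371/5 ≈ 1074.2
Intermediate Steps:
h(z, Y) = -8 + 4/Y
w(c) = -36/5 - c (w(c) = (-8 + 4/5) - c = (-8 + 4*(⅕)) - c = (-8 + ⅘) - c = -36/5 - c)
-41*w(19) = -41*(-36/5 - 1*19) = -41*(-36/5 - 19) = -41*(-131/5) = 5371/5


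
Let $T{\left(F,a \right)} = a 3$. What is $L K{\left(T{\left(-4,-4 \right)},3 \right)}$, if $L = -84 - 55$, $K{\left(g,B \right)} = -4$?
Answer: $556$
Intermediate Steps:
$T{\left(F,a \right)} = 3 a$
$L = -139$
$L K{\left(T{\left(-4,-4 \right)},3 \right)} = \left(-139\right) \left(-4\right) = 556$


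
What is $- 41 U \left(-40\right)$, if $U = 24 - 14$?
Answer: $16400$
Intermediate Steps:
$U = 10$ ($U = 24 - 14 = 10$)
$- 41 U \left(-40\right) = \left(-41\right) 10 \left(-40\right) = \left(-410\right) \left(-40\right) = 16400$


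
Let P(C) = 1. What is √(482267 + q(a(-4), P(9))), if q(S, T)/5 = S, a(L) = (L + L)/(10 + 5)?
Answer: √4340379/3 ≈ 694.45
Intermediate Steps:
a(L) = 2*L/15 (a(L) = (2*L)/15 = (2*L)*(1/15) = 2*L/15)
q(S, T) = 5*S
√(482267 + q(a(-4), P(9))) = √(482267 + 5*((2/15)*(-4))) = √(482267 + 5*(-8/15)) = √(482267 - 8/3) = √(1446793/3) = √4340379/3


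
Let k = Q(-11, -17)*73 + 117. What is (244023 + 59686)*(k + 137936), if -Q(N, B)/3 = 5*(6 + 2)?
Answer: 39267447737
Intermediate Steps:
Q(N, B) = -120 (Q(N, B) = -15*(6 + 2) = -15*8 = -3*40 = -120)
k = -8643 (k = -120*73 + 117 = -8760 + 117 = -8643)
(244023 + 59686)*(k + 137936) = (244023 + 59686)*(-8643 + 137936) = 303709*129293 = 39267447737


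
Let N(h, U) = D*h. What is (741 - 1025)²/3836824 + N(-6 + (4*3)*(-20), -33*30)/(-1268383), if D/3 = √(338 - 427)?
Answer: 10082/479603 + 738*I*√89/1268383 ≈ 0.021022 + 0.0054891*I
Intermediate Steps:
D = 3*I*√89 (D = 3*√(338 - 427) = 3*√(-89) = 3*(I*√89) = 3*I*√89 ≈ 28.302*I)
N(h, U) = 3*I*h*√89 (N(h, U) = (3*I*√89)*h = 3*I*h*√89)
(741 - 1025)²/3836824 + N(-6 + (4*3)*(-20), -33*30)/(-1268383) = (741 - 1025)²/3836824 + (3*I*(-6 + (4*3)*(-20))*√89)/(-1268383) = (-284)²*(1/3836824) + (3*I*(-6 + 12*(-20))*√89)*(-1/1268383) = 80656*(1/3836824) + (3*I*(-6 - 240)*√89)*(-1/1268383) = 10082/479603 + (3*I*(-246)*√89)*(-1/1268383) = 10082/479603 - 738*I*√89*(-1/1268383) = 10082/479603 + 738*I*√89/1268383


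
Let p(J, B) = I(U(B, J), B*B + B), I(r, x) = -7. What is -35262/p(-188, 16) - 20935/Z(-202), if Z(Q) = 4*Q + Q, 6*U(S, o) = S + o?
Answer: 7152233/1414 ≈ 5058.2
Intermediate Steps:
U(S, o) = S/6 + o/6 (U(S, o) = (S + o)/6 = S/6 + o/6)
Z(Q) = 5*Q
p(J, B) = -7
-35262/p(-188, 16) - 20935/Z(-202) = -35262/(-7) - 20935/(5*(-202)) = -35262*(-1/7) - 20935/(-1010) = 35262/7 - 20935*(-1/1010) = 35262/7 + 4187/202 = 7152233/1414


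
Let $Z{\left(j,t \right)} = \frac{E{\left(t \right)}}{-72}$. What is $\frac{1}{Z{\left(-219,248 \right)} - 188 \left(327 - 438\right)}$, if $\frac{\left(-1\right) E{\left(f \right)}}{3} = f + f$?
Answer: $\frac{3}{62666} \approx 4.7873 \cdot 10^{-5}$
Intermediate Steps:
$E{\left(f \right)} = - 6 f$ ($E{\left(f \right)} = - 3 \left(f + f\right) = - 3 \cdot 2 f = - 6 f$)
$Z{\left(j,t \right)} = \frac{t}{12}$ ($Z{\left(j,t \right)} = \frac{\left(-6\right) t}{-72} = - 6 t \left(- \frac{1}{72}\right) = \frac{t}{12}$)
$\frac{1}{Z{\left(-219,248 \right)} - 188 \left(327 - 438\right)} = \frac{1}{\frac{1}{12} \cdot 248 - 188 \left(327 - 438\right)} = \frac{1}{\frac{62}{3} - -20868} = \frac{1}{\frac{62}{3} + 20868} = \frac{1}{\frac{62666}{3}} = \frac{3}{62666}$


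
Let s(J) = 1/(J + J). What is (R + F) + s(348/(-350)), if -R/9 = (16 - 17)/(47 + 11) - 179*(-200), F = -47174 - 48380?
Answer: -145378513/348 ≈ -4.1775e+5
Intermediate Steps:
s(J) = 1/(2*J)
F = -95554
R = -18687591/58 (R = -9*((16 - 17)/(47 + 11) - 179*(-200)) = -9*(-1/58 + 35800) = -9*2076399/58 = -18687591/58 ≈ -3.2220e+5)
(R + F) + s(348/(-350)) = (-18687591/58 - 95554) + 1/(2*((348/(-350)))) = -24229723/58 + 1/(2*((348*(-1/350)))) = -24229723/58 + 1/(2*(-174/175)) = -24229723/58 + (½)*(-175/174) = -24229723/58 - 175/348 = -145378513/348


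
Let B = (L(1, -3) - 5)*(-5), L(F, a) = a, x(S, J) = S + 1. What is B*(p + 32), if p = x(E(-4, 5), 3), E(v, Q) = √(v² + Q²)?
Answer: 1320 + 40*√41 ≈ 1576.1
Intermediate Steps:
E(v, Q) = √(Q² + v²)
x(S, J) = 1 + S
p = 1 + √41 (p = 1 + √(5² + (-4)²) = 1 + √(25 + 16) = 1 + √41 ≈ 7.4031)
B = 40 (B = (-3 - 5)*(-5) = -8*(-5) = 40)
B*(p + 32) = 40*((1 + √41) + 32) = 40*(33 + √41) = 1320 + 40*√41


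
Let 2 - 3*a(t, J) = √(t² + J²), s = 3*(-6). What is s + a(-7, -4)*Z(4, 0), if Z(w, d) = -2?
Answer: -58/3 + 2*√65/3 ≈ -13.958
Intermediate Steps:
s = -18
a(t, J) = ⅔ - √(J² + t²)/3 (a(t, J) = ⅔ - √(t² + J²)/3 = ⅔ - √(J² + t²)/3)
s + a(-7, -4)*Z(4, 0) = -18 + (⅔ - √((-4)² + (-7)²)/3)*(-2) = -18 + (⅔ - √(16 + 49)/3)*(-2) = -18 + (⅔ - √65/3)*(-2) = -18 + (-4/3 + 2*√65/3) = -58/3 + 2*√65/3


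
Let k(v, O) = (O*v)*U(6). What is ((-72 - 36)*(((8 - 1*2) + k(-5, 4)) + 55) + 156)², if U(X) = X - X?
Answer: 41370624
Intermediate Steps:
U(X) = 0
k(v, O) = 0 (k(v, O) = (O*v)*0 = 0)
((-72 - 36)*(((8 - 1*2) + k(-5, 4)) + 55) + 156)² = ((-72 - 36)*(((8 - 1*2) + 0) + 55) + 156)² = (-108*(((8 - 2) + 0) + 55) + 156)² = (-108*((6 + 0) + 55) + 156)² = (-108*(6 + 55) + 156)² = (-108*61 + 156)² = (-6588 + 156)² = (-6432)² = 41370624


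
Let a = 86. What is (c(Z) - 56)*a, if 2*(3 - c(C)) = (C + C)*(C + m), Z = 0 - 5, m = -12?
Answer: -11868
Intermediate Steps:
Z = -5
c(C) = 3 - C*(-12 + C) (c(C) = 3 - (C + C)*(C - 12)/2 = 3 - 2*C*(-12 + C)/2 = 3 - C*(-12 + C))
(c(Z) - 56)*a = ((3 - 1*(-5)² + 12*(-5)) - 56)*86 = ((3 - 1*25 - 60) - 56)*86 = ((3 - 25 - 60) - 56)*86 = (-82 - 56)*86 = -138*86 = -11868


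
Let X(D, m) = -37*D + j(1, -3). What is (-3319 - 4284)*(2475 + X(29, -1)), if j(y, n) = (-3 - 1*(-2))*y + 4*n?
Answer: -10560567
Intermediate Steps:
j(y, n) = -y + 4*n (j(y, n) = (-3 + 2)*y + 4*n = -y + 4*n)
X(D, m) = -13 - 37*D (X(D, m) = -37*D + (-1*1 + 4*(-3)) = -37*D + (-1 - 12) = -37*D - 13 = -13 - 37*D)
(-3319 - 4284)*(2475 + X(29, -1)) = (-3319 - 4284)*(2475 + (-13 - 37*29)) = -7603*(2475 + (-13 - 1073)) = -7603*(2475 - 1086) = -7603*1389 = -10560567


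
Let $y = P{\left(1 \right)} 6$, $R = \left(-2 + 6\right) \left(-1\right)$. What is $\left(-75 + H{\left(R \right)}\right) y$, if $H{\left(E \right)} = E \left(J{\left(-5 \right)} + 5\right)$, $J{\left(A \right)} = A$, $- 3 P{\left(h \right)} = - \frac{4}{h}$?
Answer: $-600$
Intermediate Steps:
$P{\left(h \right)} = \frac{4}{3 h}$ ($P{\left(h \right)} = - \frac{\left(-4\right) \frac{1}{h}}{3} = \frac{4}{3 h}$)
$R = -4$ ($R = 4 \left(-1\right) = -4$)
$H{\left(E \right)} = 0$ ($H{\left(E \right)} = E \left(-5 + 5\right) = E 0 = 0$)
$y = 8$ ($y = \frac{4}{3 \cdot 1} \cdot 6 = \frac{4}{3} \cdot 1 \cdot 6 = \frac{4}{3} \cdot 6 = 8$)
$\left(-75 + H{\left(R \right)}\right) y = \left(-75 + 0\right) 8 = \left(-75\right) 8 = -600$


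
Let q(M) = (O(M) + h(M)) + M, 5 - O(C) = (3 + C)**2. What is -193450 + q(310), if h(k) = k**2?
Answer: -195004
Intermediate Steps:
O(C) = 5 - (3 + C)**2
q(M) = 5 + M + M**2 - (3 + M)**2 (q(M) = ((5 - (3 + M)**2) + M**2) + M = (5 + M**2 - (3 + M)**2) + M = 5 + M + M**2 - (3 + M)**2)
-193450 + q(310) = -193450 + (-4 - 5*310) = -193450 + (-4 - 1550) = -193450 - 1554 = -195004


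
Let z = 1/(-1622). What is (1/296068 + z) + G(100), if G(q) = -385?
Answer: -92442939203/240111148 ≈ -385.00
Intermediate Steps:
z = -1/1622 ≈ -0.00061652
(1/296068 + z) + G(100) = (1/296068 - 1/1622) - 385 = -147223/240111148 - 385 = -92442939203/240111148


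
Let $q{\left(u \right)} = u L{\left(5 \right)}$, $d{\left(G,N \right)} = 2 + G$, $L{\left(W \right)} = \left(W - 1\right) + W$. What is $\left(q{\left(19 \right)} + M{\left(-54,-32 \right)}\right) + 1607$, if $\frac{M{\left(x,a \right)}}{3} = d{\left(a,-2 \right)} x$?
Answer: $6638$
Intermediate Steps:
$L{\left(W \right)} = -1 + 2 W$ ($L{\left(W \right)} = \left(-1 + W\right) + W = -1 + 2 W$)
$q{\left(u \right)} = 9 u$ ($q{\left(u \right)} = u \left(-1 + 2 \cdot 5\right) = u \left(-1 + 10\right) = u 9 = 9 u$)
$M{\left(x,a \right)} = 3 x \left(2 + a\right)$ ($M{\left(x,a \right)} = 3 \left(2 + a\right) x = 3 x \left(2 + a\right)$)
$\left(q{\left(19 \right)} + M{\left(-54,-32 \right)}\right) + 1607 = \left(9 \cdot 19 + 3 \left(-54\right) \left(2 - 32\right)\right) + 1607 = \left(171 + 3 \left(-54\right) \left(-30\right)\right) + 1607 = \left(171 + 4860\right) + 1607 = 5031 + 1607 = 6638$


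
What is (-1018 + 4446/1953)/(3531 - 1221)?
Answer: -110206/250635 ≈ -0.43971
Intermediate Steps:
(-1018 + 4446/1953)/(3531 - 1221) = (-1018 + 4446*(1/1953))/2310 = (-1018 + 494/217)*(1/2310) = -220412/217*1/2310 = -110206/250635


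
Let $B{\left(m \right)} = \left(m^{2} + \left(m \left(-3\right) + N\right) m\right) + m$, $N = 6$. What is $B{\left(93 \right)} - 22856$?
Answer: $-39503$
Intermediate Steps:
$B{\left(m \right)} = m + m^{2} + m \left(6 - 3 m\right)$ ($B{\left(m \right)} = \left(m^{2} + \left(m \left(-3\right) + 6\right) m\right) + m = \left(m^{2} + \left(- 3 m + 6\right) m\right) + m = \left(m^{2} + \left(6 - 3 m\right) m\right) + m = \left(m^{2} + m \left(6 - 3 m\right)\right) + m = m + m^{2} + m \left(6 - 3 m\right)$)
$B{\left(93 \right)} - 22856 = 93 \left(7 - 186\right) - 22856 = 93 \left(-179\right) - 22856 = -16647 - 22856 = -39503$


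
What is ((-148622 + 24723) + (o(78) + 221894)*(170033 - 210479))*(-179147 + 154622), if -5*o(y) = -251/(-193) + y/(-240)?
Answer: 169923352028121747/772 ≈ 2.2011e+14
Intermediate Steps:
o(y) = -251/965 + y/1200 (o(y) = -(-251/(-193) + y/(-240))/5 = -(-251*(-1/193) + y*(-1/240))/5 = -(251/193 - y/240)/5 = -251/965 + y/1200)
((-148622 + 24723) + (o(78) + 221894)*(170033 - 210479))*(-179147 + 154622) = ((-148622 + 24723) + ((-251/965 + (1/1200)*78) + 221894)*(170033 - 210479))*(-179147 + 154622) = (-123899 + ((-251/965 + 13/200) + 221894)*(-40446))*(-24525) = (-123899 + (-7531/38600 + 221894)*(-40446))*(-24525) = (-123899 + (8565100869/38600)*(-40446))*(-24525) = (-123899 - 173212034873787/19300)*(-24525) = -173214426124487/19300*(-24525) = 169923352028121747/772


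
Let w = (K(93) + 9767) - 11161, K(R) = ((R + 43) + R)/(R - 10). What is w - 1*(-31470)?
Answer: 2496537/83 ≈ 30079.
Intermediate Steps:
K(R) = (43 + 2*R)/(-10 + R) (K(R) = ((43 + R) + R)/(-10 + R) = (43 + 2*R)/(-10 + R))
w = -115473/83 (w = ((43 + 2*93)/(-10 + 93) + 9767) - 11161 = ((43 + 186)/83 + 9767) - 11161 = ((1/83)*229 + 9767) - 11161 = (229/83 + 9767) - 11161 = 810890/83 - 11161 = -115473/83 ≈ -1391.2)
w - 1*(-31470) = -115473/83 - 1*(-31470) = -115473/83 + 31470 = 2496537/83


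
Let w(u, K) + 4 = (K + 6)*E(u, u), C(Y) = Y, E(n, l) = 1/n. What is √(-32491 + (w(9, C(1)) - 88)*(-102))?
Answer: I*√208677/3 ≈ 152.27*I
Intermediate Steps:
w(u, K) = -4 + (6 + K)/u (w(u, K) = -4 + (K + 6)/u = -4 + (6 + K)/u)
√(-32491 + (w(9, C(1)) - 88)*(-102)) = √(-32491 + ((6 + 1 - 4*9)/9 - 88)*(-102)) = √(-32491 + ((6 + 1 - 36)/9 - 88)*(-102)) = √(-32491 + ((⅑)*(-29) - 88)*(-102)) = √(-32491 + (-29/9 - 88)*(-102)) = √(-32491 - 821/9*(-102)) = √(-32491 + 27914/3) = √(-69559/3) = I*√208677/3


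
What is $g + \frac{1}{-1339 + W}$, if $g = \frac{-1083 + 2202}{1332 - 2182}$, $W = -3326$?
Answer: $- \frac{1044197}{793050} \approx -1.3167$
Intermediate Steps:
$g = - \frac{1119}{850}$ ($g = \frac{1119}{-850} = 1119 \left(- \frac{1}{850}\right) = - \frac{1119}{850} \approx -1.3165$)
$g + \frac{1}{-1339 + W} = - \frac{1119}{850} + \frac{1}{-1339 - 3326} = - \frac{1119}{850} + \frac{1}{-4665} = - \frac{1119}{850} - \frac{1}{4665} = - \frac{1044197}{793050}$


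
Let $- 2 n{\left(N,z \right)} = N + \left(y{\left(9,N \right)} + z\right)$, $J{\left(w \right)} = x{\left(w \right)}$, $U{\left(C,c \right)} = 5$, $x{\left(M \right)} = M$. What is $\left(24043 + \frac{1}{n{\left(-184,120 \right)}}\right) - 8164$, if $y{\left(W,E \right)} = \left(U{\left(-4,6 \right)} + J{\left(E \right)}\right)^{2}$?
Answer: $\frac{507762781}{31977} \approx 15879.0$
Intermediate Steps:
$J{\left(w \right)} = w$
$y{\left(W,E \right)} = \left(5 + E\right)^{2}$
$n{\left(N,z \right)} = - \frac{N}{2} - \frac{z}{2} - \frac{\left(5 + N\right)^{2}}{2}$ ($n{\left(N,z \right)} = - \frac{N + \left(\left(5 + N\right)^{2} + z\right)}{2} = - \frac{N + \left(z + \left(5 + N\right)^{2}\right)}{2} = - \frac{N + z + \left(5 + N\right)^{2}}{2} = - \frac{N}{2} - \frac{z}{2} - \frac{\left(5 + N\right)^{2}}{2}$)
$\left(24043 + \frac{1}{n{\left(-184,120 \right)}}\right) - 8164 = \left(24043 + \frac{1}{\left(- \frac{1}{2}\right) \left(-184\right) - 60 - \frac{\left(5 - 184\right)^{2}}{2}}\right) - 8164 = \left(24043 + \frac{1}{92 - 60 - \frac{\left(-179\right)^{2}}{2}}\right) - 8164 = \left(24043 + \frac{1}{92 - 60 - \frac{32041}{2}}\right) - 8164 = \left(24043 + \frac{1}{- \frac{31977}{2}}\right) - 8164 = \left(24043 - \frac{2}{31977}\right) - 8164 = \frac{768823009}{31977} - 8164 = \frac{507762781}{31977}$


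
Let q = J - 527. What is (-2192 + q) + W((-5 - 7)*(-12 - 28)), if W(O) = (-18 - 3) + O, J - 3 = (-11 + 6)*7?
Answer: -2292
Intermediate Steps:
J = -32 (J = 3 + (-11 + 6)*7 = 3 - 5*7 = 3 - 35 = -32)
W(O) = -21 + O
q = -559 (q = -32 - 527 = -559)
(-2192 + q) + W((-5 - 7)*(-12 - 28)) = (-2192 - 559) + (-21 + (-5 - 7)*(-12 - 28)) = -2751 + (-21 - 12*(-40)) = -2751 + (-21 + 480) = -2751 + 459 = -2292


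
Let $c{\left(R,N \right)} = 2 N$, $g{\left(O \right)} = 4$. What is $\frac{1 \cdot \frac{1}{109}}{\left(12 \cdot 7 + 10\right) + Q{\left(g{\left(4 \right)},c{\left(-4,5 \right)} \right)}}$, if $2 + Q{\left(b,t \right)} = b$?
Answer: $\frac{1}{10464} \approx 9.5566 \cdot 10^{-5}$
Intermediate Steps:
$Q{\left(b,t \right)} = -2 + b$
$\frac{1 \cdot \frac{1}{109}}{\left(12 \cdot 7 + 10\right) + Q{\left(g{\left(4 \right)},c{\left(-4,5 \right)} \right)}} = \frac{1 \cdot \frac{1}{109}}{\left(12 \cdot 7 + 10\right) + \left(-2 + 4\right)} = \frac{1 \cdot \frac{1}{109}}{\left(84 + 10\right) + 2} = \frac{1}{94 + 2} \cdot \frac{1}{109} = \frac{1}{96} \cdot \frac{1}{109} = \frac{1}{10464}$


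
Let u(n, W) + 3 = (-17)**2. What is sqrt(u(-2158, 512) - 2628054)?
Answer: 2*I*sqrt(656942) ≈ 1621.0*I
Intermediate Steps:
u(n, W) = 286 (u(n, W) = -3 + (-17)**2 = -3 + 289 = 286)
sqrt(u(-2158, 512) - 2628054) = sqrt(286 - 2628054) = sqrt(-2627768) = 2*I*sqrt(656942)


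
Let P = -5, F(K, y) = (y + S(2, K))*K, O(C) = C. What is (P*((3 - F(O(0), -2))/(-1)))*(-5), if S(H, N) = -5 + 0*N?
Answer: -75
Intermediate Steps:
S(H, N) = -5 (S(H, N) = -5 + 0 = -5)
F(K, y) = K*(-5 + y) (F(K, y) = (y - 5)*K = (-5 + y)*K = K*(-5 + y))
(P*((3 - F(O(0), -2))/(-1)))*(-5) = -5*(3 - 0*(-5 - 2))/(-1)*(-5) = -5*(3 - 0*(-7))*(-1)*(-5) = -5*(3 - 1*0)*(-1)*(-5) = -5*(3 + 0)*(-1)*(-5) = -15*(-1)*(-5) = -5*(-3)*(-5) = 15*(-5) = -75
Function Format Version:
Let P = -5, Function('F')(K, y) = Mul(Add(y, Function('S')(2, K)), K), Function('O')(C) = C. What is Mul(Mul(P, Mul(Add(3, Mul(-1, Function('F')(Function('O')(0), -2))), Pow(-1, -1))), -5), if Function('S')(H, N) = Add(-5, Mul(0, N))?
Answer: -75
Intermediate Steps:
Function('S')(H, N) = -5 (Function('S')(H, N) = Add(-5, 0) = -5)
Function('F')(K, y) = Mul(K, Add(-5, y)) (Function('F')(K, y) = Mul(Add(y, -5), K) = Mul(Add(-5, y), K) = Mul(K, Add(-5, y)))
Mul(Mul(P, Mul(Add(3, Mul(-1, Function('F')(Function('O')(0), -2))), Pow(-1, -1))), -5) = Mul(Mul(-5, Mul(Add(3, Mul(-1, Mul(0, Add(-5, -2)))), Pow(-1, -1))), -5) = Mul(Mul(-5, Mul(Add(3, Mul(-1, Mul(0, -7))), -1)), -5) = Mul(Mul(-5, Mul(Add(3, Mul(-1, 0)), -1)), -5) = Mul(Mul(-5, Mul(Add(3, 0), -1)), -5) = Mul(Mul(-5, Mul(3, -1)), -5) = Mul(Mul(-5, -3), -5) = Mul(15, -5) = -75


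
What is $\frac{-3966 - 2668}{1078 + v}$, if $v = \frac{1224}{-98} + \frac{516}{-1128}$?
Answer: $- \frac{30556204}{4905633} \approx -6.2288$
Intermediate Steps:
$v = - \frac{59635}{4606}$ ($v = 1224 \left(- \frac{1}{98}\right) + 516 \left(- \frac{1}{1128}\right) = - \frac{612}{49} - \frac{43}{94} = - \frac{59635}{4606} \approx -12.947$)
$\frac{-3966 - 2668}{1078 + v} = \frac{-3966 - 2668}{1078 - \frac{59635}{4606}} = \frac{-3966 - 2668}{\frac{4905633}{4606}} = \left(-3966 - 2668\right) \frac{4606}{4905633} = \left(-6634\right) \frac{4606}{4905633} = - \frac{30556204}{4905633}$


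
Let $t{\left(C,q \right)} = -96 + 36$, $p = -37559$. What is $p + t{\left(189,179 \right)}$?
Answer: $-37619$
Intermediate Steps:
$t{\left(C,q \right)} = -60$
$p + t{\left(189,179 \right)} = -37559 - 60 = -37619$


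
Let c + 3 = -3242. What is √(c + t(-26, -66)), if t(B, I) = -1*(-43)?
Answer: I*√3202 ≈ 56.586*I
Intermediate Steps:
c = -3245 (c = -3 - 3242 = -3245)
t(B, I) = 43
√(c + t(-26, -66)) = √(-3245 + 43) = √(-3202) = I*√3202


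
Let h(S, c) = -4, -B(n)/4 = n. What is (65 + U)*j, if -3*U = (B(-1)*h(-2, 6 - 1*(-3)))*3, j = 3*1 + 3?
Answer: 486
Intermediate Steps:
B(n) = -4*n
j = 6 (j = 3 + 3 = 6)
U = 16 (U = --4*(-1)*(-4)*3/3 = -4*(-4)*3/3 = -(-16)*3/3 = -1/3*(-48) = 16)
(65 + U)*j = (65 + 16)*6 = 81*6 = 486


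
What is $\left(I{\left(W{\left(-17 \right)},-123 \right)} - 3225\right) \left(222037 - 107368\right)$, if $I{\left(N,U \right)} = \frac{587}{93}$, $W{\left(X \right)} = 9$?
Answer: $-369083754$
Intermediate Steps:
$I{\left(N,U \right)} = \frac{587}{93}$ ($I{\left(N,U \right)} = 587 \cdot \frac{1}{93} = \frac{587}{93}$)
$\left(I{\left(W{\left(-17 \right)},-123 \right)} - 3225\right) \left(222037 - 107368\right) = \left(\frac{587}{93} - 3225\right) \left(222037 - 107368\right) = \left(- \frac{299338}{93}\right) 114669 = -369083754$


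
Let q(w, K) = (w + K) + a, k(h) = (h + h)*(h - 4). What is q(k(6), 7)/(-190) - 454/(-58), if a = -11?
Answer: 4255/551 ≈ 7.7223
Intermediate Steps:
k(h) = 2*h*(-4 + h) (k(h) = (2*h)*(-4 + h) = 2*h*(-4 + h))
q(w, K) = -11 + K + w (q(w, K) = (w + K) - 11 = (K + w) - 11 = -11 + K + w)
q(k(6), 7)/(-190) - 454/(-58) = (-11 + 7 + 2*6*(-4 + 6))/(-190) - 454/(-58) = (-11 + 7 + 2*6*2)*(-1/190) - 454*(-1/58) = (-11 + 7 + 24)*(-1/190) + 227/29 = 20*(-1/190) + 227/29 = -2/19 + 227/29 = 4255/551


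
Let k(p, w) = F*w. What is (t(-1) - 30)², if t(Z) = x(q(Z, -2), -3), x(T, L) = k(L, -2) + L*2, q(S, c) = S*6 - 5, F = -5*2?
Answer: 256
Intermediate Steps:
F = -10
k(p, w) = -10*w
q(S, c) = -5 + 6*S (q(S, c) = 6*S - 5 = -5 + 6*S)
x(T, L) = 20 + 2*L (x(T, L) = -10*(-2) + L*2 = 20 + 2*L)
t(Z) = 14 (t(Z) = 20 + 2*(-3) = 20 - 6 = 14)
(t(-1) - 30)² = (14 - 30)² = (-16)² = 256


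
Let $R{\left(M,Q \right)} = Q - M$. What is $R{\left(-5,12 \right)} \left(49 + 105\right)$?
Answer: $2618$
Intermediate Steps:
$R{\left(-5,12 \right)} \left(49 + 105\right) = \left(12 - -5\right) \left(49 + 105\right) = \left(12 + 5\right) 154 = 17 \cdot 154 = 2618$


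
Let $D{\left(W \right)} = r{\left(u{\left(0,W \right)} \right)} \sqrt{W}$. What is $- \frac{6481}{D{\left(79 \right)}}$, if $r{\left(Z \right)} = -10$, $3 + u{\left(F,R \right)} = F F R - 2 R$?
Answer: $\frac{6481 \sqrt{79}}{790} \approx 72.917$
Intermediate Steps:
$u{\left(F,R \right)} = -3 - 2 R + R F^{2}$ ($u{\left(F,R \right)} = -3 + \left(F F R - 2 R\right) = -3 + \left(F^{2} R - 2 R\right) = -3 + \left(R F^{2} - 2 R\right) = -3 + \left(- 2 R + R F^{2}\right) = -3 - 2 R + R F^{2}$)
$D{\left(W \right)} = - 10 \sqrt{W}$
$- \frac{6481}{D{\left(79 \right)}} = - \frac{6481}{\left(-10\right) \sqrt{79}} = - 6481 \left(- \frac{\sqrt{79}}{790}\right) = \frac{6481 \sqrt{79}}{790}$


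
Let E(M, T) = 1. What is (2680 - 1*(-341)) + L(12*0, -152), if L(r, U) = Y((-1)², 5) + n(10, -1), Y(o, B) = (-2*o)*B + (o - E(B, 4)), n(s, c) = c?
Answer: 3010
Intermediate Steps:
Y(o, B) = -1 + o - 2*B*o (Y(o, B) = (-2*o)*B + (o - 1*1) = -2*B*o + (o - 1) = -2*B*o + (-1 + o) = -1 + o - 2*B*o)
L(r, U) = -11 (L(r, U) = (-1 + (-1)² - 2*5*(-1)²) - 1 = (-1 + 1 - 2*5*1) - 1 = (-1 + 1 - 10) - 1 = -10 - 1 = -11)
(2680 - 1*(-341)) + L(12*0, -152) = (2680 - 1*(-341)) - 11 = (2680 + 341) - 11 = 3021 - 11 = 3010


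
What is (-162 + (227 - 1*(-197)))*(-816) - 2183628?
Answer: -2397420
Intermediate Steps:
(-162 + (227 - 1*(-197)))*(-816) - 2183628 = (-162 + (227 + 197))*(-816) - 2183628 = (-162 + 424)*(-816) - 2183628 = 262*(-816) - 2183628 = -213792 - 2183628 = -2397420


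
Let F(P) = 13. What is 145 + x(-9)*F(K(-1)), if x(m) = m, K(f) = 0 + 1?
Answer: 28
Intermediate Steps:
K(f) = 1
145 + x(-9)*F(K(-1)) = 145 - 9*13 = 145 - 117 = 28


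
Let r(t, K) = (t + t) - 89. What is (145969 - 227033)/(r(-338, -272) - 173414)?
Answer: 81064/174179 ≈ 0.46541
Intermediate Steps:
r(t, K) = -89 + 2*t (r(t, K) = 2*t - 89 = -89 + 2*t)
(145969 - 227033)/(r(-338, -272) - 173414) = (145969 - 227033)/((-89 + 2*(-338)) - 173414) = -81064/((-89 - 676) - 173414) = -81064/(-765 - 173414) = -81064/(-174179) = -81064*(-1/174179) = 81064/174179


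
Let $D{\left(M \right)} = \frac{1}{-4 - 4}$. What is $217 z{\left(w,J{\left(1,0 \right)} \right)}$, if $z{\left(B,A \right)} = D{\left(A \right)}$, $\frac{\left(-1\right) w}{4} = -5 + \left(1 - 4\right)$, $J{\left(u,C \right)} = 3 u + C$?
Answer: $- \frac{217}{8} \approx -27.125$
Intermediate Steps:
$J{\left(u,C \right)} = C + 3 u$
$w = 32$ ($w = - 4 \left(-5 + \left(1 - 4\right)\right) = - 4 \left(-5 - 3\right) = \left(-4\right) \left(-8\right) = 32$)
$D{\left(M \right)} = - \frac{1}{8}$ ($D{\left(M \right)} = \frac{1}{-8} = - \frac{1}{8}$)
$z{\left(B,A \right)} = - \frac{1}{8}$
$217 z{\left(w,J{\left(1,0 \right)} \right)} = 217 \left(- \frac{1}{8}\right) = - \frac{217}{8}$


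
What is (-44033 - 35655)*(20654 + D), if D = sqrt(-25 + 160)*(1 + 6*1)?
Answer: -1645875952 - 1673448*sqrt(15) ≈ -1.6524e+9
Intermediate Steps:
D = 21*sqrt(15) (D = sqrt(135)*(1 + 6) = (3*sqrt(15))*7 = 21*sqrt(15) ≈ 81.333)
(-44033 - 35655)*(20654 + D) = (-44033 - 35655)*(20654 + 21*sqrt(15)) = -79688*(20654 + 21*sqrt(15)) = -1645875952 - 1673448*sqrt(15)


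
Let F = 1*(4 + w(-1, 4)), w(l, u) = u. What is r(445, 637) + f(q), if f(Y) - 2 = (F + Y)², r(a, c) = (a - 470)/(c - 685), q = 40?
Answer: 110713/48 ≈ 2306.5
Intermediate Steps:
r(a, c) = (-470 + a)/(-685 + c)
F = 8 (F = 1*(4 + 4) = 1*8 = 8)
f(Y) = 2 + (8 + Y)²
r(445, 637) + f(q) = (-470 + 445)/(-685 + 637) + (2 + (8 + 40)²) = -25/(-48) + (2 + 48²) = -1/48*(-25) + (2 + 2304) = 25/48 + 2306 = 110713/48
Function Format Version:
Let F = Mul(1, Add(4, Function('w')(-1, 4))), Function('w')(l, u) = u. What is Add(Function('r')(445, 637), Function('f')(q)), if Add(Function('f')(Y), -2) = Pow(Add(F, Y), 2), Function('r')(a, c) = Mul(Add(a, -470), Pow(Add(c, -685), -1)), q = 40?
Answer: Rational(110713, 48) ≈ 2306.5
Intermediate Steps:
Function('r')(a, c) = Mul(Pow(Add(-685, c), -1), Add(-470, a)) (Function('r')(a, c) = Mul(Add(-470, a), Pow(Add(-685, c), -1)) = Mul(Pow(Add(-685, c), -1), Add(-470, a)))
F = 8 (F = Mul(1, Add(4, 4)) = Mul(1, 8) = 8)
Function('f')(Y) = Add(2, Pow(Add(8, Y), 2))
Add(Function('r')(445, 637), Function('f')(q)) = Add(Mul(Pow(Add(-685, 637), -1), Add(-470, 445)), Add(2, Pow(Add(8, 40), 2))) = Add(Mul(Pow(-48, -1), -25), Add(2, Pow(48, 2))) = Add(Mul(Rational(-1, 48), -25), Add(2, 2304)) = Add(Rational(25, 48), 2306) = Rational(110713, 48)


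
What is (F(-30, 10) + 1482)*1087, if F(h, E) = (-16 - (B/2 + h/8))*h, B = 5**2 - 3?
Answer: 4738233/2 ≈ 2.3691e+6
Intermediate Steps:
B = 22 (B = 25 - 3 = 22)
F(h, E) = h*(-27 - h/8) (F(h, E) = (-16 - (22/2 + h/8))*h = (-16 - (22*(1/2) + h*(1/8)))*h = (-16 - (11 + h/8))*h = (-16 + (-11 - h/8))*h = (-27 - h/8)*h = h*(-27 - h/8))
(F(-30, 10) + 1482)*1087 = (-1/8*(-30)*(216 - 30) + 1482)*1087 = (-1/8*(-30)*186 + 1482)*1087 = (1395/2 + 1482)*1087 = (4359/2)*1087 = 4738233/2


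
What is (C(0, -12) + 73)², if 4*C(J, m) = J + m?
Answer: 4900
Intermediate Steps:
C(J, m) = J/4 + m/4 (C(J, m) = (J + m)/4 = J/4 + m/4)
(C(0, -12) + 73)² = (((¼)*0 + (¼)*(-12)) + 73)² = ((0 - 3) + 73)² = (-3 + 73)² = 70² = 4900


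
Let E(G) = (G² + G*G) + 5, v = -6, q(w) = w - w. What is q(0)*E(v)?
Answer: 0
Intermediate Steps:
q(w) = 0
E(G) = 5 + 2*G² (E(G) = (G² + G²) + 5 = 2*G² + 5 = 5 + 2*G²)
q(0)*E(v) = 0*(5 + 2*(-6)²) = 0*(5 + 2*36) = 0*(5 + 72) = 0*77 = 0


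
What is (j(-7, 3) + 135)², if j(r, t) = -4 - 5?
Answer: 15876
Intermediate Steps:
j(r, t) = -9
(j(-7, 3) + 135)² = (-9 + 135)² = 126² = 15876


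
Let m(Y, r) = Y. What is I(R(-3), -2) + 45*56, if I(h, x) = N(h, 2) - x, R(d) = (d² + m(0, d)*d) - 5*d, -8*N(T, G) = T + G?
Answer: 10075/4 ≈ 2518.8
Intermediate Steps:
N(T, G) = -G/8 - T/8 (N(T, G) = -(T + G)/8 = -(G + T)/8 = -G/8 - T/8)
R(d) = d² - 5*d (R(d) = (d² + 0*d) - 5*d = (d² + 0) - 5*d = d² - 5*d)
I(h, x) = -¼ - x - h/8 (I(h, x) = (-⅛*2 - h/8) - x = (-¼ - h/8) - x = -¼ - x - h/8)
I(R(-3), -2) + 45*56 = (-¼ - 1*(-2) - (-3)*(-5 - 3)/8) + 45*56 = (-¼ + 2 - (-3)*(-8)/8) + 2520 = (-¼ + 2 - ⅛*24) + 2520 = (-¼ + 2 - 3) + 2520 = -5/4 + 2520 = 10075/4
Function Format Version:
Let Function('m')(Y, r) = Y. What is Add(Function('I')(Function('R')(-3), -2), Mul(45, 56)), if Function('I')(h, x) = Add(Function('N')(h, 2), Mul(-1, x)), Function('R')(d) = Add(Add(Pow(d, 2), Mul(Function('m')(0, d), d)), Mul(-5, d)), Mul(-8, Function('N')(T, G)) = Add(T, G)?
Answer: Rational(10075, 4) ≈ 2518.8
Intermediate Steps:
Function('N')(T, G) = Add(Mul(Rational(-1, 8), G), Mul(Rational(-1, 8), T)) (Function('N')(T, G) = Mul(Rational(-1, 8), Add(T, G)) = Mul(Rational(-1, 8), Add(G, T)) = Add(Mul(Rational(-1, 8), G), Mul(Rational(-1, 8), T)))
Function('R')(d) = Add(Pow(d, 2), Mul(-5, d)) (Function('R')(d) = Add(Add(Pow(d, 2), Mul(0, d)), Mul(-5, d)) = Add(Add(Pow(d, 2), 0), Mul(-5, d)) = Add(Pow(d, 2), Mul(-5, d)))
Function('I')(h, x) = Add(Rational(-1, 4), Mul(-1, x), Mul(Rational(-1, 8), h)) (Function('I')(h, x) = Add(Add(Mul(Rational(-1, 8), 2), Mul(Rational(-1, 8), h)), Mul(-1, x)) = Add(Add(Rational(-1, 4), Mul(Rational(-1, 8), h)), Mul(-1, x)) = Add(Rational(-1, 4), Mul(-1, x), Mul(Rational(-1, 8), h)))
Add(Function('I')(Function('R')(-3), -2), Mul(45, 56)) = Add(Add(Rational(-1, 4), Mul(-1, -2), Mul(Rational(-1, 8), Mul(-3, Add(-5, -3)))), Mul(45, 56)) = Add(Add(Rational(-1, 4), 2, Mul(Rational(-1, 8), Mul(-3, -8))), 2520) = Add(Add(Rational(-1, 4), 2, Mul(Rational(-1, 8), 24)), 2520) = Add(Add(Rational(-1, 4), 2, -3), 2520) = Add(Rational(-5, 4), 2520) = Rational(10075, 4)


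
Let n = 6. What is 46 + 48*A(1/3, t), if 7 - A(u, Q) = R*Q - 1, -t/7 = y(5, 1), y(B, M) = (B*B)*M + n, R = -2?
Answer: -20402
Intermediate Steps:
y(B, M) = 6 + M*B² (y(B, M) = (B*B)*M + 6 = B²*M + 6 = M*B² + 6 = 6 + M*B²)
t = -217 (t = -7*(6 + 1*5²) = -7*(6 + 1*25) = -7*(6 + 25) = -7*31 = -217)
A(u, Q) = 8 + 2*Q (A(u, Q) = 7 - (-2*Q - 1) = 7 - (-1 - 2*Q) = 7 + (1 + 2*Q) = 8 + 2*Q)
46 + 48*A(1/3, t) = 46 + 48*(8 + 2*(-217)) = 46 + 48*(8 - 434) = 46 + 48*(-426) = 46 - 20448 = -20402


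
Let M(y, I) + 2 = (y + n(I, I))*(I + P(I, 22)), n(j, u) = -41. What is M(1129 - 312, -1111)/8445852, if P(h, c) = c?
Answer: -422533/4222926 ≈ -0.10006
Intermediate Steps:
M(y, I) = -2 + (-41 + y)*(22 + I) (M(y, I) = -2 + (y - 41)*(I + 22) = -2 + (-41 + y)*(22 + I))
M(1129 - 312, -1111)/8445852 = (-904 - 41*(-1111) + 22*(1129 - 312) - 1111*(1129 - 312))/8445852 = (-904 + 45551 + 22*817 - 1111*817)*(1/8445852) = (-904 + 45551 + 17974 - 907687)*(1/8445852) = -845066*1/8445852 = -422533/4222926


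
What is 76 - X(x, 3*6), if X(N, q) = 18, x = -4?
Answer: 58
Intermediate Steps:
76 - X(x, 3*6) = 76 - 1*18 = 76 - 18 = 58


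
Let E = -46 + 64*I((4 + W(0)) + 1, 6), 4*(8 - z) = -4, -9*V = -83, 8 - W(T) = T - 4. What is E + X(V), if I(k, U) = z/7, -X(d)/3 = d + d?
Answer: -400/21 ≈ -19.048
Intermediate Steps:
W(T) = 12 - T (W(T) = 8 - (T - 4) = 8 - (-4 + T) = 8 + (4 - T) = 12 - T)
V = 83/9 (V = -1/9*(-83) = 83/9 ≈ 9.2222)
X(d) = -6*d (X(d) = -3*(d + d) = -6*d)
z = 9 (z = 8 - 1/4*(-4) = 8 + 1 = 9)
I(k, U) = 9/7
E = 254/7 (E = -46 + 64*(9/7) = -46 + 576/7 = 254/7 ≈ 36.286)
E + X(V) = 254/7 - 6*83/9 = 254/7 - 166/3 = -400/21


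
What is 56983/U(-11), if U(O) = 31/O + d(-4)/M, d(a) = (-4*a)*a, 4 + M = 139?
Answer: -84619755/4889 ≈ -17308.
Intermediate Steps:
M = 135 (M = -4 + 139 = 135)
d(a) = -4*a**2
U(O) = -64/135 + 31/O (U(O) = 31/O - 4*(-4)**2/135 = 31/O - 4*16*(1/135) = 31/O - 64*1/135 = 31/O - 64/135 = -64/135 + 31/O)
56983/U(-11) = 56983/(-64/135 + 31/(-11)) = 56983/(-64/135 + 31*(-1/11)) = 56983/(-64/135 - 31/11) = 56983/(-4889/1485) = 56983*(-1485/4889) = -84619755/4889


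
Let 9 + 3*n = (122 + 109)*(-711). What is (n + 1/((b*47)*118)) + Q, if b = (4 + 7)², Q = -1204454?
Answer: -845008991463/671066 ≈ -1.2592e+6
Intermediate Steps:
n = -54750 (n = -3 + ((122 + 109)*(-711))/3 = -3 + (231*(-711))/3 = -3 + (⅓)*(-164241) = -3 - 54747 = -54750)
b = 121 (b = 11² = 121)
(n + 1/((b*47)*118)) + Q = (-54750 + 1/((121*47)*118)) - 1204454 = (-54750 + 1/(5687*118)) - 1204454 = (-54750 + 1/671066) - 1204454 = -36740863499/671066 - 1204454 = -845008991463/671066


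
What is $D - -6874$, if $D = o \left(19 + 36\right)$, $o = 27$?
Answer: $8359$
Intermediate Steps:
$D = 1485$ ($D = 27 \left(19 + 36\right) = 27 \cdot 55 = 1485$)
$D - -6874 = 1485 - -6874 = 1485 + 6874 = 8359$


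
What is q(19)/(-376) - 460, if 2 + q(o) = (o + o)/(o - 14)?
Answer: -216207/470 ≈ -460.01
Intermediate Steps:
q(o) = -2 + 2*o/(-14 + o) (q(o) = -2 + (o + o)/(o - 14) = -2 + (2*o)/(-14 + o) = -2 + 2*o/(-14 + o))
q(19)/(-376) - 460 = (28/(-14 + 19))/(-376) - 460 = -7/(94*5) - 460 = -1/376*28/5 - 460 = -7/470 - 460 = -216207/470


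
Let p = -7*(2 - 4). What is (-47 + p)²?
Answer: 1089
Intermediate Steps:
p = 14 (p = -7*(-2) = -1*(-14) = 14)
(-47 + p)² = (-47 + 14)² = (-33)² = 1089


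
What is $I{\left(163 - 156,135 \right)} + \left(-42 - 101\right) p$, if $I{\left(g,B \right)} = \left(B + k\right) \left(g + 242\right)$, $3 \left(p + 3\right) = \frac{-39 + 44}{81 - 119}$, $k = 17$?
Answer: $\frac{4364293}{114} \approx 38283.0$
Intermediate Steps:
$p = - \frac{347}{114}$ ($p = -3 + \frac{\left(-39 + 44\right) \frac{1}{81 - 119}}{3} = -3 + \frac{5 \frac{1}{-38}}{3} = -3 + \frac{5 \left(- \frac{1}{38}\right)}{3} = -3 + \frac{1}{3} \left(- \frac{5}{38}\right) = -3 - \frac{5}{114} = - \frac{347}{114} \approx -3.0439$)
$I{\left(g,B \right)} = \left(17 + B\right) \left(242 + g\right)$ ($I{\left(g,B \right)} = \left(B + 17\right) \left(g + 242\right) = \left(17 + B\right) \left(242 + g\right)$)
$I{\left(163 - 156,135 \right)} + \left(-42 - 101\right) p = \left(4114 + 17 \left(163 - 156\right) + 242 \cdot 135 + 135 \left(163 - 156\right)\right) + \left(-42 - 101\right) \left(- \frac{347}{114}\right) = \left(4114 + 17 \cdot 7 + 32670 + 135 \cdot 7\right) - - \frac{49621}{114} = \left(4114 + 119 + 32670 + 945\right) + \frac{49621}{114} = 37848 + \frac{49621}{114} = \frac{4364293}{114}$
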